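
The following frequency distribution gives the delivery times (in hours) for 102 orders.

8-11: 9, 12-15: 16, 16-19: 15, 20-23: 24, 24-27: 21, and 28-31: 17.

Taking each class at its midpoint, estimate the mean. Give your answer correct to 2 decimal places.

20.75

Midpoints: 9.5, 13.5, 17.5, 21.5, 25.5, 29.5
Σfm = 9×9.5 + 16×13.5 + 15×17.5 + 24×21.5 + 21×25.5 + 17×29.5 = 2117
n = Σf = 102
Mean = 2117 / 102 = 20.7549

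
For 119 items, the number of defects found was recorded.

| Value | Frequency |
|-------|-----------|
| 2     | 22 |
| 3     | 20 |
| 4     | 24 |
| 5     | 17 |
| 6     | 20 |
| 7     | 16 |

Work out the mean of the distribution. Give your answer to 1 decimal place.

4.3

Values: 2, 3, 4, 5, 6, 7
Σfx = 22×2 + 20×3 + 24×4 + 17×5 + 20×6 + 16×7 = 517
n = Σf = 119
Mean = 517 / 119 = 4.3445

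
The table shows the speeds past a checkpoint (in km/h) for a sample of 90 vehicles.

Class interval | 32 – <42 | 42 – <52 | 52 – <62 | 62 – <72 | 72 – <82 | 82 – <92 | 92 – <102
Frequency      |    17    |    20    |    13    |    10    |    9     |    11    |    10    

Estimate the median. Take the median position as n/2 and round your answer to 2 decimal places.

Cumulative frequencies: 17, 37, 50, 60, 69, 80, 90
n = 90; position = n/2 = 45.
This falls in the class 52 – <62: L = 52, F = 37, f = 13, h = 10.
Median ≈ 52 + ((45 − 37) / 13) × 10 = 58.1538

58.15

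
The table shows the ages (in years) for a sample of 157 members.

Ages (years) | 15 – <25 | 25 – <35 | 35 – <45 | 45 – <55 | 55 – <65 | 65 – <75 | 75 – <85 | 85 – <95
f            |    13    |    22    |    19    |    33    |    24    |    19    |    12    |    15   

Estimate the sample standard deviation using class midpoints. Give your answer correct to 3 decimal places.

Midpoints: 20, 30, 40, 50, 60, 70, 80, 90
n = 157, Σfm = 8410, mean = 53.5669
Σfm² = 515700
Σf(m − x̄)² = Σfm² − (Σfm)²/n = 515700 − 8410²/157 = 65202.5478
Sample variance = 65202.5478 / 156 = 417.9650
Standard deviation = √417.9650 = 20.4442

20.444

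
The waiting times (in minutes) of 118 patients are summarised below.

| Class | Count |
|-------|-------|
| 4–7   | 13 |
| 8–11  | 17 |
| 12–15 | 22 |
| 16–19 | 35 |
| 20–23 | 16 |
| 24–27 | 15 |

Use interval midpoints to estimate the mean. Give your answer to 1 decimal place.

Midpoints: 5.5, 9.5, 13.5, 17.5, 21.5, 25.5
Σfm = 13×5.5 + 17×9.5 + 22×13.5 + 35×17.5 + 16×21.5 + 15×25.5 = 1869
n = Σf = 118
Mean = 1869 / 118 = 15.8390

15.8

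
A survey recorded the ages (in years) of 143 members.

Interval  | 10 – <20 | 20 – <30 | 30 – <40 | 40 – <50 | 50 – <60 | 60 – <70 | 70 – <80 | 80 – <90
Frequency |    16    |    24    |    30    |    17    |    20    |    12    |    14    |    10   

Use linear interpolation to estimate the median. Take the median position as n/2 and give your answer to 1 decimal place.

40.9

Cumulative frequencies: 16, 40, 70, 87, 107, 119, 133, 143
n = 143; position = n/2 = 71.5.
This falls in the class 40 – <50: L = 40, F = 70, f = 17, h = 10.
Median ≈ 40 + ((71.5 − 70) / 17) × 10 = 40.8824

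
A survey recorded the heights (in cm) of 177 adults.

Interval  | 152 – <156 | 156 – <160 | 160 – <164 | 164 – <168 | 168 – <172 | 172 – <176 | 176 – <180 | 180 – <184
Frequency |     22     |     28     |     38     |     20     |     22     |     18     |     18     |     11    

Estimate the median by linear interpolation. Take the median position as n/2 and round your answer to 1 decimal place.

Cumulative frequencies: 22, 50, 88, 108, 130, 148, 166, 177
n = 177; position = n/2 = 88.5.
This falls in the class 164 – <168: L = 164, F = 88, f = 20, h = 4.
Median ≈ 164 + ((88.5 − 88) / 20) × 4 = 164.1000

164.1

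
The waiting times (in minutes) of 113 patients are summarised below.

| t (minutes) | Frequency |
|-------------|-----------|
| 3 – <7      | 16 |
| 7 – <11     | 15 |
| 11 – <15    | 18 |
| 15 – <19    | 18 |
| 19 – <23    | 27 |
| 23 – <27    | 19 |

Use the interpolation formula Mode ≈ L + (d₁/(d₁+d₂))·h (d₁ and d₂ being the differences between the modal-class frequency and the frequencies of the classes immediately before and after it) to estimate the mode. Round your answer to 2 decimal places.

Modal class: 19 – <23 (highest frequency 27).
d₁ = 27 − 18 = 9, d₂ = 27 − 19 = 8
Mode ≈ 19 + (9/(9+8)) × 4 = 19 + 2.1176 = 21.1176

21.12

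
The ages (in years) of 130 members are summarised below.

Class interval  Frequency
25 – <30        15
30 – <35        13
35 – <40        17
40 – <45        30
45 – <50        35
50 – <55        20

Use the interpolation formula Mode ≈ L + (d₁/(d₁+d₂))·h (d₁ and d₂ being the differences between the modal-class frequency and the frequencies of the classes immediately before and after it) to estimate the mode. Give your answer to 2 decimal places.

Modal class: 45 – <50 (highest frequency 35).
d₁ = 35 − 30 = 5, d₂ = 35 − 20 = 15
Mode ≈ 45 + (5/(5+15)) × 5 = 45 + 1.2500 = 46.2500

46.25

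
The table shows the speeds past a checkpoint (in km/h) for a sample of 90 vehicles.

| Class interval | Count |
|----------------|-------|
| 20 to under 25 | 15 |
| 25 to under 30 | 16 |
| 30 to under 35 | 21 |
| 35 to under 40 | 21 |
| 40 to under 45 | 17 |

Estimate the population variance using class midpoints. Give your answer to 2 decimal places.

Midpoints: 22.5, 27.5, 32.5, 37.5, 42.5
n = 90, Σfm = 2970, mean = 33.0000
Σfm² = 102112.5
Σf(m − x̄)² = Σfm² − (Σfm)²/n = 102112.5 − 2970²/90 = 4102.5000
Population variance = 4102.5000 / 90 = 45.5833

45.58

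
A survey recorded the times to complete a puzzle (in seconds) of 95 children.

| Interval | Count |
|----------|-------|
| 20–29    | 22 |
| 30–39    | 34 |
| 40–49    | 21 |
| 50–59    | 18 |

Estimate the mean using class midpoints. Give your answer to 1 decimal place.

38.2

Midpoints: 24.5, 34.5, 44.5, 54.5
Σfm = 22×24.5 + 34×34.5 + 21×44.5 + 18×54.5 = 3627.5
n = Σf = 95
Mean = 3627.5 / 95 = 38.1842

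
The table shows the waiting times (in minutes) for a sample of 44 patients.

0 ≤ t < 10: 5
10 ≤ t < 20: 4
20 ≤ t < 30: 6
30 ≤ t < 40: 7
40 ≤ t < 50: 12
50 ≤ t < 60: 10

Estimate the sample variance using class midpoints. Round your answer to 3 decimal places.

276.268

Midpoints: 5, 15, 25, 35, 45, 55
n = 44, Σfm = 1570, mean = 35.6818
Σfm² = 67900
Σf(m − x̄)² = Σfm² − (Σfm)²/n = 67900 − 1570²/44 = 11879.5455
Sample variance = 11879.5455 / 43 = 276.2685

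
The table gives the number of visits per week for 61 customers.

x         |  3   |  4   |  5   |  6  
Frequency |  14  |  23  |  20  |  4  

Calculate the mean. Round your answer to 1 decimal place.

Values: 3, 4, 5, 6
Σfx = 14×3 + 23×4 + 20×5 + 4×6 = 258
n = Σf = 61
Mean = 258 / 61 = 4.2295

4.2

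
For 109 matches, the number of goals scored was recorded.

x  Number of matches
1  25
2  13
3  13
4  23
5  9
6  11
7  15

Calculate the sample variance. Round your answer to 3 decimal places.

Values: 1, 2, 3, 4, 5, 6, 7
n = 109, Σfx = 398, mean = 3.6514
Σfx² = 1918
Σf(x − x̄)² = Σfx² − (Σfx)²/n = 1918 − 398²/109 = 464.7523
Sample variance = 464.7523 / 108 = 4.3033

4.303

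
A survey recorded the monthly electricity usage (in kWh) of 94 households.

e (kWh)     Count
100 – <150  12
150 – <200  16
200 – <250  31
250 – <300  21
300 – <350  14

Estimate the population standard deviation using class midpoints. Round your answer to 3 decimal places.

Midpoints: 125, 175, 225, 275, 325
n = 94, Σfm = 21600, mean = 229.7872
Σfm² = 5313750
Σf(m − x̄)² = Σfm² − (Σfm)²/n = 5313750 − 21600²/94 = 350345.7447
Population variance = 350345.7447 / 94 = 3727.0824
Standard deviation = √3727.0824 = 61.0498

61.050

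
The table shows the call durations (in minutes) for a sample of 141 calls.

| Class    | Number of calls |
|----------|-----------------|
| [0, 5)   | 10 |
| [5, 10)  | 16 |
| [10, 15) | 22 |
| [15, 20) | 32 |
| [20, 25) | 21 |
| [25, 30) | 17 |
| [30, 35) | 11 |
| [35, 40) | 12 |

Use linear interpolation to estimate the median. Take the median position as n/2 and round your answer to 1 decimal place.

18.5

Cumulative frequencies: 10, 26, 48, 80, 101, 118, 129, 141
n = 141; position = n/2 = 70.5.
This falls in the class [15, 20): L = 15, F = 48, f = 32, h = 5.
Median ≈ 15 + ((70.5 − 48) / 32) × 5 = 18.5156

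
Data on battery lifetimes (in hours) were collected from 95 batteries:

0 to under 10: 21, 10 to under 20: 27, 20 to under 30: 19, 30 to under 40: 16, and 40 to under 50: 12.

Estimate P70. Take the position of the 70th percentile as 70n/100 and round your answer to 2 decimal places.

Cumulative frequencies: 21, 48, 67, 83, 95
n = 95; position = 70n/100 = 66.5.
This falls in the class 20 to under 30: L = 20, F = 48, f = 19, h = 10.
70th percentile ≈ 20 + ((66.5 − 48) / 19) × 10 = 29.7368

29.74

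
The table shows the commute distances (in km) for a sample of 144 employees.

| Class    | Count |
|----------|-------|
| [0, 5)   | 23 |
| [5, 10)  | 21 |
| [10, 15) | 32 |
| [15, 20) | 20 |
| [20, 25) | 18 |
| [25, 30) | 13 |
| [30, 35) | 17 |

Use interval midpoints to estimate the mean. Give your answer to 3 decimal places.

Midpoints: 2.5, 7.5, 12.5, 17.5, 22.5, 27.5, 32.5
Σfm = 23×2.5 + 21×7.5 + 32×12.5 + 20×17.5 + 18×22.5 + 13×27.5 + 17×32.5 = 2280
n = Σf = 144
Mean = 2280 / 144 = 15.8333

15.833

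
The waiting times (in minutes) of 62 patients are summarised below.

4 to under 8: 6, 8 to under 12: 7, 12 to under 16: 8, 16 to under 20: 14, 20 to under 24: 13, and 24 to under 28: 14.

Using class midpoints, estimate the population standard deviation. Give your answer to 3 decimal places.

6.405

Midpoints: 6, 10, 14, 18, 22, 26
n = 62, Σfm = 1120, mean = 18.0645
Σfm² = 22776
Σf(m − x̄)² = Σfm² − (Σfm)²/n = 22776 − 1120²/62 = 2543.7419
Population variance = 2543.7419 / 62 = 41.0281
Standard deviation = √41.0281 = 6.4053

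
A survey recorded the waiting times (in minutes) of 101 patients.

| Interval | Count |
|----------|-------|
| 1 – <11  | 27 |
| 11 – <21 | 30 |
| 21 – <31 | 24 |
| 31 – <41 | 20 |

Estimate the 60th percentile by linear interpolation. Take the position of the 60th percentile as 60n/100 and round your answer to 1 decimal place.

Cumulative frequencies: 27, 57, 81, 101
n = 101; position = 60n/100 = 60.6.
This falls in the class 21 – <31: L = 21, F = 57, f = 24, h = 10.
60th percentile ≈ 21 + ((60.6 − 57) / 24) × 10 = 22.5000

22.5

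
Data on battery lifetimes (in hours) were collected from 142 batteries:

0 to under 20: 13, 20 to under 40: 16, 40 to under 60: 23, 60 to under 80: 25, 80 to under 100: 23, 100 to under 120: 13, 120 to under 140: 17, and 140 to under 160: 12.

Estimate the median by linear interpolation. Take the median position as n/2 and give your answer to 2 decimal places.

75.20

Cumulative frequencies: 13, 29, 52, 77, 100, 113, 130, 142
n = 142; position = n/2 = 71.
This falls in the class 60 to under 80: L = 60, F = 52, f = 25, h = 20.
Median ≈ 60 + ((71 − 52) / 25) × 20 = 75.2000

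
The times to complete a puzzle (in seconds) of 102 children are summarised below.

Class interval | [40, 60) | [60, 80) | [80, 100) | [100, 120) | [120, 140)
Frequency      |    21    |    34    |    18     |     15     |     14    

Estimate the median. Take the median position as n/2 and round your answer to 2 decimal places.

Cumulative frequencies: 21, 55, 73, 88, 102
n = 102; position = n/2 = 51.
This falls in the class [60, 80): L = 60, F = 21, f = 34, h = 20.
Median ≈ 60 + ((51 − 21) / 34) × 20 = 77.6471

77.65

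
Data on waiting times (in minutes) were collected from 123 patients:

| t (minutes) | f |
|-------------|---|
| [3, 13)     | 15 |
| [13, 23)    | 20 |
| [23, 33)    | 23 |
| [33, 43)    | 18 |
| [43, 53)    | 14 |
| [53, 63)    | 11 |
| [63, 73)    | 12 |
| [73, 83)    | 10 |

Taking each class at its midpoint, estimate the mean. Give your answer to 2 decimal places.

38.33

Midpoints: 8, 18, 28, 38, 48, 58, 68, 78
Σfm = 15×8 + 20×18 + 23×28 + 18×38 + 14×48 + 11×58 + 12×68 + 10×78 = 4714
n = Σf = 123
Mean = 4714 / 123 = 38.3252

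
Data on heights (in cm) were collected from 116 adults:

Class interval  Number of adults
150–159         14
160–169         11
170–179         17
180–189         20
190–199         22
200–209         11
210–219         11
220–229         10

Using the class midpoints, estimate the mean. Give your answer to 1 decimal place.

187.6

Midpoints: 154.5, 164.5, 174.5, 184.5, 194.5, 204.5, 214.5, 224.5
Σfm = 14×154.5 + 11×164.5 + 17×174.5 + 20×184.5 + 22×194.5 + 11×204.5 + 11×214.5 + 10×224.5 = 21762
n = Σf = 116
Mean = 21762 / 116 = 187.6034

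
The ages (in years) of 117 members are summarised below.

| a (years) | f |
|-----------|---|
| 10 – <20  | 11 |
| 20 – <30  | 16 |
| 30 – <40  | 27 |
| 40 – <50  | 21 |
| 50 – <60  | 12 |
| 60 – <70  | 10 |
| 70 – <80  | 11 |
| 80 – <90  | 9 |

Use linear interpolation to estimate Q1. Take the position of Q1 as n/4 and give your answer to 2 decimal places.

30.83

Cumulative frequencies: 11, 27, 54, 75, 87, 97, 108, 117
n = 117; position = n/4 = 29.25.
This falls in the class 30 – <40: L = 30, F = 27, f = 27, h = 10.
Lower quartile ≈ 30 + ((29.25 − 27) / 27) × 10 = 30.8333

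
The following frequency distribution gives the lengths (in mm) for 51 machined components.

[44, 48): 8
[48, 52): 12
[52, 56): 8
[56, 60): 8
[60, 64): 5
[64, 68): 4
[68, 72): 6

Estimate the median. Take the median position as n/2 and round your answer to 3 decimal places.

54.750

Cumulative frequencies: 8, 20, 28, 36, 41, 45, 51
n = 51; position = n/2 = 25.5.
This falls in the class [52, 56): L = 52, F = 20, f = 8, h = 4.
Median ≈ 52 + ((25.5 − 20) / 8) × 4 = 54.7500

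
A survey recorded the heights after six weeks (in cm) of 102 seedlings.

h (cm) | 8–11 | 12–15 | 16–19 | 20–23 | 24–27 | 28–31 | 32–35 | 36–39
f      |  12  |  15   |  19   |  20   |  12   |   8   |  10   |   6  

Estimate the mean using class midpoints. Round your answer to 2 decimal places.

21.38

Midpoints: 9.5, 13.5, 17.5, 21.5, 25.5, 29.5, 33.5, 37.5
Σfm = 12×9.5 + 15×13.5 + 19×17.5 + 20×21.5 + 12×25.5 + 8×29.5 + 10×33.5 + 6×37.5 = 2181
n = Σf = 102
Mean = 2181 / 102 = 21.3824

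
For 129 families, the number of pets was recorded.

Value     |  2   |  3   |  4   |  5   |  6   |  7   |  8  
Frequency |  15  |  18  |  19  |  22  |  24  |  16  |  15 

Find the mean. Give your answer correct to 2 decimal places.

Values: 2, 3, 4, 5, 6, 7, 8
Σfx = 15×2 + 18×3 + 19×4 + 22×5 + 24×6 + 16×7 + 15×8 = 646
n = Σf = 129
Mean = 646 / 129 = 5.0078

5.01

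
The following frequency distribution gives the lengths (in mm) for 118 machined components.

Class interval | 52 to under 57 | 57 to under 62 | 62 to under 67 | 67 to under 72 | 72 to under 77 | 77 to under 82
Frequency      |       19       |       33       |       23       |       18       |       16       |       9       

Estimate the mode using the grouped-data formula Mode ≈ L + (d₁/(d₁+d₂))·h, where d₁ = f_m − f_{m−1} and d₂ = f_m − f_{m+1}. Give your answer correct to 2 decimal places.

59.92

Modal class: 57 to under 62 (highest frequency 33).
d₁ = 33 − 19 = 14, d₂ = 33 − 23 = 10
Mode ≈ 57 + (14/(14+10)) × 5 = 57 + 2.9167 = 59.9167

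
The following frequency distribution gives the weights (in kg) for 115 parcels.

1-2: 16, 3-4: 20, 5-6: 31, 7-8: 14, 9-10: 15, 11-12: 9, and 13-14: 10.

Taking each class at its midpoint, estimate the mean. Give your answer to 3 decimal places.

6.526

Midpoints: 1.5, 3.5, 5.5, 7.5, 9.5, 11.5, 13.5
Σfm = 16×1.5 + 20×3.5 + 31×5.5 + 14×7.5 + 15×9.5 + 9×11.5 + 10×13.5 = 750.5
n = Σf = 115
Mean = 750.5 / 115 = 6.5261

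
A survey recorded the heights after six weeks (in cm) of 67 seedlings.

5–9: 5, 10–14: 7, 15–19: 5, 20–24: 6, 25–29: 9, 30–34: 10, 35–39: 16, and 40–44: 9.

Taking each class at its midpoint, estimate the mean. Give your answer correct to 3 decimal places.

Midpoints: 7, 12, 17, 22, 27, 32, 37, 42
Σfm = 5×7 + 7×12 + 5×17 + 6×22 + 9×27 + 10×32 + 16×37 + 9×42 = 1869
n = Σf = 67
Mean = 1869 / 67 = 27.8955

27.896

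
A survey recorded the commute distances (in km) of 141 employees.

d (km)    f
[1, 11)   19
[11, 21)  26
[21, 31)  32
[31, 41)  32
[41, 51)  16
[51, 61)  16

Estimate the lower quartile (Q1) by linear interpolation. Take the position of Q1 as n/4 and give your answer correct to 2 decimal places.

Cumulative frequencies: 19, 45, 77, 109, 125, 141
n = 141; position = n/4 = 35.25.
This falls in the class [11, 21): L = 11, F = 19, f = 26, h = 10.
Lower quartile ≈ 11 + ((35.25 − 19) / 26) × 10 = 17.2500

17.25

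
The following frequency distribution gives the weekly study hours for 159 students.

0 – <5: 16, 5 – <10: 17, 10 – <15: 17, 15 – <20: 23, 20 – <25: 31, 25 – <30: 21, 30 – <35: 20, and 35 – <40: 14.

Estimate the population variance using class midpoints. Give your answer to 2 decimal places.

Midpoints: 2.5, 7.5, 12.5, 17.5, 22.5, 27.5, 32.5, 37.5
n = 159, Σfm = 3232.5, mean = 20.3302
Σfm² = 83143.75
Σf(m − x̄)² = Σfm² − (Σfm)²/n = 83143.75 − 3232.5²/159 = 17426.4151
Population variance = 17426.4151 / 159 = 109.6001

109.60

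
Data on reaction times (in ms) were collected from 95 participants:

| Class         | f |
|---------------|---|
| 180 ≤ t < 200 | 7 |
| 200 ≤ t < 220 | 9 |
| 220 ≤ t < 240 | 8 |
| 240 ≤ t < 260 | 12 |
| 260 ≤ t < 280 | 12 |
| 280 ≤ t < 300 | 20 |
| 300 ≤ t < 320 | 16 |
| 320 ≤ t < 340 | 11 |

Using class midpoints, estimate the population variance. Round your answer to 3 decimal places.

1768.244

Midpoints: 190, 210, 230, 250, 270, 290, 310, 330
n = 95, Σfm = 25690, mean = 270.4211
Σfm² = 7115100
Σf(m − x̄)² = Σfm² − (Σfm)²/n = 7115100 − 25690²/95 = 167983.1579
Population variance = 167983.1579 / 95 = 1768.2438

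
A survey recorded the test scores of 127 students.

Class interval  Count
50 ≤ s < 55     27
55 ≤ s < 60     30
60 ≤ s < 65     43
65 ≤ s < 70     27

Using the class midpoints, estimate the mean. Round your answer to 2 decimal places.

Midpoints: 52.5, 57.5, 62.5, 67.5
Σfm = 27×52.5 + 30×57.5 + 43×62.5 + 27×67.5 = 7652.5
n = Σf = 127
Mean = 7652.5 / 127 = 60.2559

60.26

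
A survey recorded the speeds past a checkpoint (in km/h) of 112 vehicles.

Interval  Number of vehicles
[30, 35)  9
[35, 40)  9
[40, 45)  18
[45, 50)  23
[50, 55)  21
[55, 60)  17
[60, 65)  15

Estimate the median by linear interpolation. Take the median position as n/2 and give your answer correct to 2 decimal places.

Cumulative frequencies: 9, 18, 36, 59, 80, 97, 112
n = 112; position = n/2 = 56.
This falls in the class [45, 50): L = 45, F = 36, f = 23, h = 5.
Median ≈ 45 + ((56 − 36) / 23) × 5 = 49.3478

49.35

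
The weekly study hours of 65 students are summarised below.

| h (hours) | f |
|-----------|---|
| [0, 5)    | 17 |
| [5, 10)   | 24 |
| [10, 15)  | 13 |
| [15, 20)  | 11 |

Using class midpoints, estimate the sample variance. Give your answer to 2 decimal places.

26.96

Midpoints: 2.5, 7.5, 12.5, 17.5
n = 65, Σfm = 577.5, mean = 8.8846
Σfm² = 6856.25
Σf(m − x̄)² = Σfm² − (Σfm)²/n = 6856.25 − 577.5²/65 = 1725.3846
Sample variance = 1725.3846 / 64 = 26.9591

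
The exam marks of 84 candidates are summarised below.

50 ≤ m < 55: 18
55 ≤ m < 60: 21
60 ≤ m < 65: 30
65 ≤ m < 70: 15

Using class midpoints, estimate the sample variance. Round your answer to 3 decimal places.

26.205

Midpoints: 52.5, 57.5, 62.5, 67.5
n = 84, Σfm = 5040, mean = 60.0000
Σfm² = 304575
Σf(m − x̄)² = Σfm² − (Σfm)²/n = 304575 − 5040²/84 = 2175.0000
Sample variance = 2175.0000 / 83 = 26.2048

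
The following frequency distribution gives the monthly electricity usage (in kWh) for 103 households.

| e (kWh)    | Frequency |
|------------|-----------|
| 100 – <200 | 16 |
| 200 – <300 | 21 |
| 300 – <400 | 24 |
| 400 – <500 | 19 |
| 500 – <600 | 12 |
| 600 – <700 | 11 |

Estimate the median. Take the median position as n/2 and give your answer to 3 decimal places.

360.417

Cumulative frequencies: 16, 37, 61, 80, 92, 103
n = 103; position = n/2 = 51.5.
This falls in the class 300 – <400: L = 300, F = 37, f = 24, h = 100.
Median ≈ 300 + ((51.5 − 37) / 24) × 100 = 360.4167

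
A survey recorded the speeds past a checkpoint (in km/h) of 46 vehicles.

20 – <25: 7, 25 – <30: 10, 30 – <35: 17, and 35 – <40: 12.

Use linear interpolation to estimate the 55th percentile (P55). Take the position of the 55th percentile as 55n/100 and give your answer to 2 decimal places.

Cumulative frequencies: 7, 17, 34, 46
n = 46; position = 55n/100 = 25.3.
This falls in the class 30 – <35: L = 30, F = 17, f = 17, h = 5.
55th percentile ≈ 30 + ((25.3 − 17) / 17) × 5 = 32.4412

32.44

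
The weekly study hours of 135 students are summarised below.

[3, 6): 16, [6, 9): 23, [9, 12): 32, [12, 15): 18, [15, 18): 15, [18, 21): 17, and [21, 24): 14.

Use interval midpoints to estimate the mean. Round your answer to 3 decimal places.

12.722

Midpoints: 4.5, 7.5, 10.5, 13.5, 16.5, 19.5, 22.5
Σfm = 16×4.5 + 23×7.5 + 32×10.5 + 18×13.5 + 15×16.5 + 17×19.5 + 14×22.5 = 1717.5
n = Σf = 135
Mean = 1717.5 / 135 = 12.7222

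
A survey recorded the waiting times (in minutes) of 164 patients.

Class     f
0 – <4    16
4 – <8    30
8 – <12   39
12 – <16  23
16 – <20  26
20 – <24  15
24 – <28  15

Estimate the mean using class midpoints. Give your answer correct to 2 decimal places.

Midpoints: 2, 6, 10, 14, 18, 22, 26
Σfm = 16×2 + 30×6 + 39×10 + 23×14 + 26×18 + 15×22 + 15×26 = 2112
n = Σf = 164
Mean = 2112 / 164 = 12.8780

12.88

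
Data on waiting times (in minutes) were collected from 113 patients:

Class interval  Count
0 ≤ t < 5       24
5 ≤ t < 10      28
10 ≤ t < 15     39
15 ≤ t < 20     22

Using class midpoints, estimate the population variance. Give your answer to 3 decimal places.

Midpoints: 2.5, 7.5, 12.5, 17.5
n = 113, Σfm = 1142.5, mean = 10.1106
Σfm² = 14556.25
Σf(m − x̄)² = Σfm² − (Σfm)²/n = 14556.25 − 1142.5²/113 = 3004.8673
Population variance = 3004.8673 / 113 = 26.5917

26.592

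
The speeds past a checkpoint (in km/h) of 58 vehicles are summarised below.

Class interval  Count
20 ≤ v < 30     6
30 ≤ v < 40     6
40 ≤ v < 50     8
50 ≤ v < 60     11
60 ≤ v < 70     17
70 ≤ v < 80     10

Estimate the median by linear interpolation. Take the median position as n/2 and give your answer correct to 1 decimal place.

58.2

Cumulative frequencies: 6, 12, 20, 31, 48, 58
n = 58; position = n/2 = 29.
This falls in the class 50 ≤ v < 60: L = 50, F = 20, f = 11, h = 10.
Median ≈ 50 + ((29 − 20) / 11) × 10 = 58.1818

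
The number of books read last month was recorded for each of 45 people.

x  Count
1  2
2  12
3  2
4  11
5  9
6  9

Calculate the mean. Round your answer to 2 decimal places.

Values: 1, 2, 3, 4, 5, 6
Σfx = 2×1 + 12×2 + 2×3 + 11×4 + 9×5 + 9×6 = 175
n = Σf = 45
Mean = 175 / 45 = 3.8889

3.89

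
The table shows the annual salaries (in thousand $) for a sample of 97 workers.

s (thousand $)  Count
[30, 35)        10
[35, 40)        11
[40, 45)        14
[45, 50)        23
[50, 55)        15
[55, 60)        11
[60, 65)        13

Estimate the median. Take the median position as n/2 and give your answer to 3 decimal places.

Cumulative frequencies: 10, 21, 35, 58, 73, 84, 97
n = 97; position = n/2 = 48.5.
This falls in the class [45, 50): L = 45, F = 35, f = 23, h = 5.
Median ≈ 45 + ((48.5 − 35) / 23) × 5 = 47.9348

47.935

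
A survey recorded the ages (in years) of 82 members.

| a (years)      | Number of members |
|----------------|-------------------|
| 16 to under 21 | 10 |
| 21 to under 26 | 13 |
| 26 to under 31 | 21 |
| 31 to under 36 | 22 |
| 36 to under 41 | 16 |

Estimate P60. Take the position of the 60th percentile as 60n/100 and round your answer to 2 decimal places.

Cumulative frequencies: 10, 23, 44, 66, 82
n = 82; position = 60n/100 = 49.2.
This falls in the class 31 to under 36: L = 31, F = 44, f = 22, h = 5.
60th percentile ≈ 31 + ((49.2 − 44) / 22) × 5 = 32.1818

32.18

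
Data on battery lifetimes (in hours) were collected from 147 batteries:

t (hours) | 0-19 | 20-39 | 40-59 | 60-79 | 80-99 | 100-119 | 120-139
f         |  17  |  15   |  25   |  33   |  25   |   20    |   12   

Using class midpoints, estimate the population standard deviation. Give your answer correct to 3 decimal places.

Midpoints: 9.5, 29.5, 49.5, 69.5, 89.5, 109.5, 129.5
n = 147, Σfm = 10116.5, mean = 68.8197
Σfm² = 876546.75
Σf(m − x̄)² = Σfm² − (Σfm)²/n = 876546.75 − 10116.5²/147 = 180331.9728
Population variance = 180331.9728 / 147 = 1226.7481
Standard deviation = √1226.7481 = 35.0250

35.025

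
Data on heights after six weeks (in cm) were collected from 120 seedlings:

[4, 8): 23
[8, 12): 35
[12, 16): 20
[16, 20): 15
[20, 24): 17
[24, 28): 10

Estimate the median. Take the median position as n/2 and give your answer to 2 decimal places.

Cumulative frequencies: 23, 58, 78, 93, 110, 120
n = 120; position = n/2 = 60.
This falls in the class [12, 16): L = 12, F = 58, f = 20, h = 4.
Median ≈ 12 + ((60 − 58) / 20) × 4 = 12.4000

12.40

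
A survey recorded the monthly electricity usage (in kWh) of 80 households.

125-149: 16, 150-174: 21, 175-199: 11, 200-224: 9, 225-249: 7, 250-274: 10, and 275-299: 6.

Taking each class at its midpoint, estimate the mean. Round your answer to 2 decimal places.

194.50

Midpoints: 137, 162, 187, 212, 237, 262, 287
Σfm = 16×137 + 21×162 + 11×187 + 9×212 + 7×237 + 10×262 + 6×287 = 15560
n = Σf = 80
Mean = 15560 / 80 = 194.5000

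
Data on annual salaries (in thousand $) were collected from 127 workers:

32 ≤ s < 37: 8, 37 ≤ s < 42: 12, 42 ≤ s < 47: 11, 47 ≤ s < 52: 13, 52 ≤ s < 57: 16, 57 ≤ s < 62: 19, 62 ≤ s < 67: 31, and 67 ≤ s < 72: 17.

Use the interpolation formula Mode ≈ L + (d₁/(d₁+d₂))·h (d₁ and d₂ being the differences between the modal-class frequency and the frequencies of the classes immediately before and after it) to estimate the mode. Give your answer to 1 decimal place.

Modal class: 62 ≤ s < 67 (highest frequency 31).
d₁ = 31 − 19 = 12, d₂ = 31 − 17 = 14
Mode ≈ 62 + (12/(12+14)) × 5 = 62 + 2.3077 = 64.3077

64.3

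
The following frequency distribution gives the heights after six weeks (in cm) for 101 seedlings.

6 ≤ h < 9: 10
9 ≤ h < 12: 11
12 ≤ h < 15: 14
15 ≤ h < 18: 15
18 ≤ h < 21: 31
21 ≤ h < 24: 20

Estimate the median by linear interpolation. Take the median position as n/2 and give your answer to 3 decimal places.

Cumulative frequencies: 10, 21, 35, 50, 81, 101
n = 101; position = n/2 = 50.5.
This falls in the class 18 ≤ h < 21: L = 18, F = 50, f = 31, h = 3.
Median ≈ 18 + ((50.5 − 50) / 31) × 3 = 18.0484

18.048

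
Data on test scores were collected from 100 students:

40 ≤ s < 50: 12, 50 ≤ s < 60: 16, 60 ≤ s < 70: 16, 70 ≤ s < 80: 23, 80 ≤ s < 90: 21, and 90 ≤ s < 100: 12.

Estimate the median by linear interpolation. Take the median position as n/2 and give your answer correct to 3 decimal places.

Cumulative frequencies: 12, 28, 44, 67, 88, 100
n = 100; position = n/2 = 50.
This falls in the class 70 ≤ s < 80: L = 70, F = 44, f = 23, h = 10.
Median ≈ 70 + ((50 − 44) / 23) × 10 = 72.6087

72.609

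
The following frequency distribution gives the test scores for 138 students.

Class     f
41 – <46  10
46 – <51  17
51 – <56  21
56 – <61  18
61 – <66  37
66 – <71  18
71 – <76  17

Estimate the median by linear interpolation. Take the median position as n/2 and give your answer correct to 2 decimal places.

61.41

Cumulative frequencies: 10, 27, 48, 66, 103, 121, 138
n = 138; position = n/2 = 69.
This falls in the class 61 – <66: L = 61, F = 66, f = 37, h = 5.
Median ≈ 61 + ((69 − 66) / 37) × 5 = 61.4054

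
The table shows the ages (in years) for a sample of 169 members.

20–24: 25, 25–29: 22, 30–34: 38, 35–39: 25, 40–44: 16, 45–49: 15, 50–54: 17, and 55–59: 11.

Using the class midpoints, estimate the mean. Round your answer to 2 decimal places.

36.53

Midpoints: 22, 27, 32, 37, 42, 47, 52, 57
Σfm = 25×22 + 22×27 + 38×32 + 25×37 + 16×42 + 15×47 + 17×52 + 11×57 = 6173
n = Σf = 169
Mean = 6173 / 169 = 36.5266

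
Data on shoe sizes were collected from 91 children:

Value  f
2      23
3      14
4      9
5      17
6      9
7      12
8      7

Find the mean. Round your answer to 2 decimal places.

Values: 2, 3, 4, 5, 6, 7, 8
Σfx = 23×2 + 14×3 + 9×4 + 17×5 + 9×6 + 12×7 + 7×8 = 403
n = Σf = 91
Mean = 403 / 91 = 4.4286

4.43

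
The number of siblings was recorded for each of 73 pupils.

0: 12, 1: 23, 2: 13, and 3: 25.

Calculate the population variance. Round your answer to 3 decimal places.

1.224

Values: 0, 1, 2, 3
n = 73, Σfx = 124, mean = 1.6986
Σfx² = 300
Σf(x − x̄)² = Σfx² − (Σfx)²/n = 300 − 124²/73 = 89.3699
Population variance = 89.3699 / 73 = 1.2242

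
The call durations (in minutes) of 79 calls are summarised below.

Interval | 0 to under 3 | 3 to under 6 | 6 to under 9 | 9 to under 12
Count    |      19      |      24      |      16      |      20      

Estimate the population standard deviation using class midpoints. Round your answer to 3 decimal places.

3.336

Midpoints: 1.5, 4.5, 7.5, 10.5
n = 79, Σfm = 466.5, mean = 5.9051
Σfm² = 3633.75
Σf(m − x̄)² = Σfm² − (Σfm)²/n = 3633.75 − 466.5²/79 = 879.0380
Population variance = 879.0380 / 79 = 11.1271
Standard deviation = √11.1271 = 3.3357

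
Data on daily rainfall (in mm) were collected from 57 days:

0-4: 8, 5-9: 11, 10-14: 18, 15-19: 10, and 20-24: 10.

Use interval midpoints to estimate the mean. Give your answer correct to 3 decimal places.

Midpoints: 2, 7, 12, 17, 22
Σfm = 8×2 + 11×7 + 18×12 + 10×17 + 10×22 = 699
n = Σf = 57
Mean = 699 / 57 = 12.2632

12.263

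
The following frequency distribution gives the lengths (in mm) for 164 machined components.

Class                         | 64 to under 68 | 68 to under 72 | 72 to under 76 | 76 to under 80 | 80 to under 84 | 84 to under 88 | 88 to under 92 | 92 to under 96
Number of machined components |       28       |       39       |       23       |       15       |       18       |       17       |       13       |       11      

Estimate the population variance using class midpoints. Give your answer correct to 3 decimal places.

Midpoints: 66, 70, 74, 78, 82, 86, 90, 94
n = 164, Σfm = 12592, mean = 76.7805
Σfm² = 979536
Σf(m − x̄)² = Σfm² − (Σfm)²/n = 979536 − 12592²/164 = 12716.0976
Population variance = 12716.0976 / 164 = 77.5372

77.537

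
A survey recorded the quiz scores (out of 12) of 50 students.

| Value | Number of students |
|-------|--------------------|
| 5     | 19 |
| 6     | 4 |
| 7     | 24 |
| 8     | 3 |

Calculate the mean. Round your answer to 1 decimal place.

Values: 5, 6, 7, 8
Σfx = 19×5 + 4×6 + 24×7 + 3×8 = 311
n = Σf = 50
Mean = 311 / 50 = 6.2200

6.2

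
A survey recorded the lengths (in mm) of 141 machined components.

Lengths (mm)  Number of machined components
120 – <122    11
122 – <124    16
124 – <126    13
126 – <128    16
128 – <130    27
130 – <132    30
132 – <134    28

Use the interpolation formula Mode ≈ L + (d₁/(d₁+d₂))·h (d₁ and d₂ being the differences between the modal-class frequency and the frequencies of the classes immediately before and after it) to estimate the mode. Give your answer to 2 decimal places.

131.20

Modal class: 130 – <132 (highest frequency 30).
d₁ = 30 − 27 = 3, d₂ = 30 − 28 = 2
Mode ≈ 130 + (3/(3+2)) × 2 = 130 + 1.2000 = 131.2000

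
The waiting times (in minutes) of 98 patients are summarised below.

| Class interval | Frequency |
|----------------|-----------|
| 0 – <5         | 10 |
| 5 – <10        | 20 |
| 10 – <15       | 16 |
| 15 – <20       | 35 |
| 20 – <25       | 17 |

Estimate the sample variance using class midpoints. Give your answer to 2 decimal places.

39.80

Midpoints: 2.5, 7.5, 12.5, 17.5, 22.5
n = 98, Σfm = 1370, mean = 13.9796
Σfm² = 23012.5
Σf(m − x̄)² = Σfm² − (Σfm)²/n = 23012.5 − 1370²/98 = 3860.4592
Sample variance = 3860.4592 / 97 = 39.7985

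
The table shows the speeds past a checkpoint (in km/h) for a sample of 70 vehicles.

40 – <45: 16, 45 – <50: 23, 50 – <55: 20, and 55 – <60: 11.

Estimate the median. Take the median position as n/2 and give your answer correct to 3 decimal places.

49.130

Cumulative frequencies: 16, 39, 59, 70
n = 70; position = n/2 = 35.
This falls in the class 45 – <50: L = 45, F = 16, f = 23, h = 5.
Median ≈ 45 + ((35 − 16) / 23) × 5 = 49.1304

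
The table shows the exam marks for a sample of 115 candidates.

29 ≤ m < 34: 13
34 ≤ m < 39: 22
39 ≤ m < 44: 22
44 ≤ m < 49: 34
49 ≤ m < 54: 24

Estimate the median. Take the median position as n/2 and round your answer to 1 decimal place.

44.1

Cumulative frequencies: 13, 35, 57, 91, 115
n = 115; position = n/2 = 57.5.
This falls in the class 44 ≤ m < 49: L = 44, F = 57, f = 34, h = 5.
Median ≈ 44 + ((57.5 − 57) / 34) × 5 = 44.0735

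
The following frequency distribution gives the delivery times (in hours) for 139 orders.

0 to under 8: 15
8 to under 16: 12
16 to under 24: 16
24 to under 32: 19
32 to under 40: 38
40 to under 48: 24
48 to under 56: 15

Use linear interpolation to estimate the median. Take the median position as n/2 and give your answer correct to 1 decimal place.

33.6

Cumulative frequencies: 15, 27, 43, 62, 100, 124, 139
n = 139; position = n/2 = 69.5.
This falls in the class 32 to under 40: L = 32, F = 62, f = 38, h = 8.
Median ≈ 32 + ((69.5 − 62) / 38) × 8 = 33.5789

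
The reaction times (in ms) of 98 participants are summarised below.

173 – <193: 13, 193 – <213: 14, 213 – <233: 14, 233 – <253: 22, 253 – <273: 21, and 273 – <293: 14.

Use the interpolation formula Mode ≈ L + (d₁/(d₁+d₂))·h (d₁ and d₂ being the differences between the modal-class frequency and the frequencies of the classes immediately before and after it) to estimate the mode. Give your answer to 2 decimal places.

250.78

Modal class: 233 – <253 (highest frequency 22).
d₁ = 22 − 14 = 8, d₂ = 22 − 21 = 1
Mode ≈ 233 + (8/(8+1)) × 20 = 233 + 17.7778 = 250.7778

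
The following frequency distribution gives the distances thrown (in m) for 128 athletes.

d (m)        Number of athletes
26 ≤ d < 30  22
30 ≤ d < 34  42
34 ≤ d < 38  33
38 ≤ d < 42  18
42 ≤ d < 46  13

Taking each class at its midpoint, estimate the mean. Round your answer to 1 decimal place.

34.7

Midpoints: 28, 32, 36, 40, 44
Σfm = 22×28 + 42×32 + 33×36 + 18×40 + 13×44 = 4440
n = Σf = 128
Mean = 4440 / 128 = 34.6875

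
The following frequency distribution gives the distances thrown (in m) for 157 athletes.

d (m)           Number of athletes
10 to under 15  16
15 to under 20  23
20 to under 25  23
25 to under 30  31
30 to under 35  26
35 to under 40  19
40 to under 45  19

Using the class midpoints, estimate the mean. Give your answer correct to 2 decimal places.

27.63

Midpoints: 12.5, 17.5, 22.5, 27.5, 32.5, 37.5, 42.5
Σfm = 16×12.5 + 23×17.5 + 23×22.5 + 31×27.5 + 26×32.5 + 19×37.5 + 19×42.5 = 4337.5
n = Σf = 157
Mean = 4337.5 / 157 = 27.6274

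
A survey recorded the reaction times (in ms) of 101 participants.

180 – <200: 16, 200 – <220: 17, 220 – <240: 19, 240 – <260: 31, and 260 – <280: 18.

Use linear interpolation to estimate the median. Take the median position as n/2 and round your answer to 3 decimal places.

238.421

Cumulative frequencies: 16, 33, 52, 83, 101
n = 101; position = n/2 = 50.5.
This falls in the class 220 – <240: L = 220, F = 33, f = 19, h = 20.
Median ≈ 220 + ((50.5 − 33) / 19) × 20 = 238.4211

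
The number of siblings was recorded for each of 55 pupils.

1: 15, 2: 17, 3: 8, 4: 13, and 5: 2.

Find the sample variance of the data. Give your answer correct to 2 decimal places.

Values: 1, 2, 3, 4, 5
n = 55, Σfx = 135, mean = 2.4545
Σfx² = 413
Σf(x − x̄)² = Σfx² − (Σfx)²/n = 413 − 135²/55 = 81.6364
Sample variance = 81.6364 / 54 = 1.5118

1.51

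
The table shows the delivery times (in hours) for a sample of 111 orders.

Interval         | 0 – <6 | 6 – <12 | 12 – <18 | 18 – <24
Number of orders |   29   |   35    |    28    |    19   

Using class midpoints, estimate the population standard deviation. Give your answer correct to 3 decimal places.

Midpoints: 3, 9, 15, 21
n = 111, Σfm = 1221, mean = 11.0000
Σfm² = 17775
Σf(m − x̄)² = Σfm² − (Σfm)²/n = 17775 − 1221²/111 = 4344.0000
Population variance = 4344.0000 / 111 = 39.1351
Standard deviation = √39.1351 = 6.2558

6.256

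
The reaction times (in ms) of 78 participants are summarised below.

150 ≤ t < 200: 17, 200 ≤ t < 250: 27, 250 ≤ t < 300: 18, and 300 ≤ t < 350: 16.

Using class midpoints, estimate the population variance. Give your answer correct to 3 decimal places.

2725.592

Midpoints: 175, 225, 275, 325
n = 78, Σfm = 19200, mean = 246.1538
Σfm² = 4938750
Σf(m − x̄)² = Σfm² − (Σfm)²/n = 4938750 − 19200²/78 = 212596.1538
Population variance = 212596.1538 / 78 = 2725.5917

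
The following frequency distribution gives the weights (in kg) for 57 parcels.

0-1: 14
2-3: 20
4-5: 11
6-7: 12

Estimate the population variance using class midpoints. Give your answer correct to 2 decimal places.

4.58

Midpoints: 0.5, 2.5, 4.5, 6.5
n = 57, Σfm = 184.5, mean = 3.2368
Σfm² = 858.25
Σf(m − x̄)² = Σfm² − (Σfm)²/n = 858.25 − 184.5²/57 = 261.0526
Population variance = 261.0526 / 57 = 4.5799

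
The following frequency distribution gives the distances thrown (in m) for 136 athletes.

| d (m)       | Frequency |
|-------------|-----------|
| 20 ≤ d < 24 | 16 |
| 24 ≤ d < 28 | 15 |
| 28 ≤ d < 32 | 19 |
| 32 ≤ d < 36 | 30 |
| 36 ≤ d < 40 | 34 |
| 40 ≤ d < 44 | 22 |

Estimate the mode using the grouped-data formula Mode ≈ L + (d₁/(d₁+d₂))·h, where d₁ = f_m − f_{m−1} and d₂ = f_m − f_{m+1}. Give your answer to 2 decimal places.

37.00

Modal class: 36 ≤ d < 40 (highest frequency 34).
d₁ = 34 − 30 = 4, d₂ = 34 − 22 = 12
Mode ≈ 36 + (4/(4+12)) × 4 = 36 + 1.0000 = 37.0000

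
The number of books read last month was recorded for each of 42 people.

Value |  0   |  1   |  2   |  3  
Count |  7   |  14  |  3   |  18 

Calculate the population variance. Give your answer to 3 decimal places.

1.372

Values: 0, 1, 2, 3
n = 42, Σfx = 74, mean = 1.7619
Σfx² = 188
Σf(x − x̄)² = Σfx² − (Σfx)²/n = 188 − 74²/42 = 57.6190
Population variance = 57.6190 / 42 = 1.3719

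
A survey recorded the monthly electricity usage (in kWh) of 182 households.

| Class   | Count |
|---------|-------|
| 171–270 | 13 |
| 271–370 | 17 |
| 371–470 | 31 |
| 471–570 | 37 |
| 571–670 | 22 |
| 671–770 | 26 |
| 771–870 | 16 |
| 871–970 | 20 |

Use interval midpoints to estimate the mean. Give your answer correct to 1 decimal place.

Midpoints: 220.5, 320.5, 420.5, 520.5, 620.5, 720.5, 820.5, 920.5
Σfm = 13×220.5 + 17×320.5 + 31×420.5 + 37×520.5 + 22×620.5 + 26×720.5 + 16×820.5 + 20×920.5 = 104531
n = Σf = 182
Mean = 104531 / 182 = 574.3462

574.3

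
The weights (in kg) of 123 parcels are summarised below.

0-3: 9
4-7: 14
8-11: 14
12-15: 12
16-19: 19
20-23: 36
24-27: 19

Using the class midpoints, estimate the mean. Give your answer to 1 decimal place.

Midpoints: 1.5, 5.5, 9.5, 13.5, 17.5, 21.5, 25.5
Σfm = 9×1.5 + 14×5.5 + 14×9.5 + 12×13.5 + 19×17.5 + 36×21.5 + 19×25.5 = 1976.5
n = Σf = 123
Mean = 1976.5 / 123 = 16.0691

16.1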